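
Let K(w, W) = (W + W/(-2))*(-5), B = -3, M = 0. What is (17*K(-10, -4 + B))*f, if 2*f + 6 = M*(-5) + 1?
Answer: -2975/4 ≈ -743.75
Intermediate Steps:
f = -5/2 (f = -3 + (0*(-5) + 1)/2 = -3 + (0 + 1)/2 = -3 + (½)*1 = -3 + ½ = -5/2 ≈ -2.5000)
K(w, W) = -5*W/2 (K(w, W) = (W + W*(-½))*(-5) = (W - W/2)*(-5) = (W/2)*(-5) = -5*W/2)
(17*K(-10, -4 + B))*f = (17*(-5*(-4 - 3)/2))*(-5/2) = (17*(-5/2*(-7)))*(-5/2) = (17*(35/2))*(-5/2) = (595/2)*(-5/2) = -2975/4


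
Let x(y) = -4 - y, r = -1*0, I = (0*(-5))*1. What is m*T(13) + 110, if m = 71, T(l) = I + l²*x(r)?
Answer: -47886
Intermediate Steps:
I = 0 (I = 0*1 = 0)
r = 0
T(l) = -4*l² (T(l) = 0 + l²*(-4 - 1*0) = 0 + l²*(-4 + 0) = 0 + l²*(-4) = 0 - 4*l² = -4*l²)
m*T(13) + 110 = 71*(-4*13²) + 110 = 71*(-4*169) + 110 = 71*(-676) + 110 = -47996 + 110 = -47886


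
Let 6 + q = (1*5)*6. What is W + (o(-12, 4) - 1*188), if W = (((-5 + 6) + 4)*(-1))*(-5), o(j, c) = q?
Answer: -139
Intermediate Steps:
q = 24 (q = -6 + (1*5)*6 = -6 + 5*6 = -6 + 30 = 24)
o(j, c) = 24
W = 25 (W = ((1 + 4)*(-1))*(-5) = (5*(-1))*(-5) = -5*(-5) = 25)
W + (o(-12, 4) - 1*188) = 25 + (24 - 1*188) = 25 + (24 - 188) = 25 - 164 = -139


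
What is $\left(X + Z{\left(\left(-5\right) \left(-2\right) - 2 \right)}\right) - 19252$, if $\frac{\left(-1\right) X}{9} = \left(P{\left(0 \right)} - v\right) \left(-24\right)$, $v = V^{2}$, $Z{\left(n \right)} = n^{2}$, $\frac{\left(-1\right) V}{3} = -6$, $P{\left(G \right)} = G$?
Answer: $-89172$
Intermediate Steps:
$V = 18$ ($V = \left(-3\right) \left(-6\right) = 18$)
$v = 324$ ($v = 18^{2} = 324$)
$X = -69984$ ($X = - 9 \left(0 - 324\right) \left(-24\right) = - 9 \left(\left(-324\right) \left(-24\right)\right) = \left(-9\right) 7776 = -69984$)
$\left(X + Z{\left(\left(-5\right) \left(-2\right) - 2 \right)}\right) - 19252 = \left(-69984 + \left(\left(-5\right) \left(-2\right) - 2\right)^{2}\right) - 19252 = \left(-69984 + \left(10 - 2\right)^{2}\right) - 19252 = \left(-69984 + 8^{2}\right) - 19252 = \left(-69984 + 64\right) - 19252 = -69920 - 19252 = -89172$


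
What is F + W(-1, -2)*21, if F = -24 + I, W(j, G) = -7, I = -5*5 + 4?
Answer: -192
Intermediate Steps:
I = -21 (I = -25 + 4 = -21)
F = -45 (F = -24 - 21 = -45)
F + W(-1, -2)*21 = -45 - 7*21 = -45 - 147 = -192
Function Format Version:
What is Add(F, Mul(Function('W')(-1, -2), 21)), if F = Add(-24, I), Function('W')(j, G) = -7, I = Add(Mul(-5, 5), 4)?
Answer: -192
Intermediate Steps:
I = -21 (I = Add(-25, 4) = -21)
F = -45 (F = Add(-24, -21) = -45)
Add(F, Mul(Function('W')(-1, -2), 21)) = Add(-45, Mul(-7, 21)) = Add(-45, -147) = -192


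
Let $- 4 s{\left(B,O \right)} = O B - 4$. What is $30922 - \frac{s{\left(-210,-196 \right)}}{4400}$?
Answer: $\frac{136067089}{4400} \approx 30924.0$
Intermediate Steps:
$s{\left(B,O \right)} = 1 - \frac{B O}{4}$ ($s{\left(B,O \right)} = - \frac{O B - 4}{4} = - \frac{B O - 4}{4} = - \frac{-4 + B O}{4} = 1 - \frac{B O}{4}$)
$30922 - \frac{s{\left(-210,-196 \right)}}{4400} = 30922 - \frac{1 - \left(- \frac{105}{2}\right) \left(-196\right)}{4400} = 30922 - \left(1 - 10290\right) \frac{1}{4400} = 30922 - \left(-10289\right) \frac{1}{4400} = 30922 - - \frac{10289}{4400} = 30922 + \frac{10289}{4400} = \frac{136067089}{4400}$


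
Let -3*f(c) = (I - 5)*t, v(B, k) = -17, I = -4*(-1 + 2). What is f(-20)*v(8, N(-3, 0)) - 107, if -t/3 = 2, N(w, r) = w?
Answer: 199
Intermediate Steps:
I = -4 (I = -4*1 = -4)
t = -6 (t = -3*2 = -6)
f(c) = -18 (f(c) = -(-4 - 5)*(-6)/3 = -(-3)*(-6) = -1/3*54 = -18)
f(-20)*v(8, N(-3, 0)) - 107 = -18*(-17) - 107 = 306 - 107 = 199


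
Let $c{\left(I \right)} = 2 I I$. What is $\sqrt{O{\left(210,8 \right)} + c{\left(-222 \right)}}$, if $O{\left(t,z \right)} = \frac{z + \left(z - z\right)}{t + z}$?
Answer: $\frac{2 \sqrt{292771711}}{109} \approx 313.96$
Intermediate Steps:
$c{\left(I \right)} = 2 I^{2}$
$O{\left(t,z \right)} = \frac{z}{t + z}$ ($O{\left(t,z \right)} = \frac{z + 0}{t + z} = \frac{z}{t + z}$)
$\sqrt{O{\left(210,8 \right)} + c{\left(-222 \right)}} = \sqrt{\frac{8}{210 + 8} + 2 \left(-222\right)^{2}} = \sqrt{\frac{8}{218} + 2 \cdot 49284} = \sqrt{8 \cdot \frac{1}{218} + 98568} = \sqrt{\frac{4}{109} + 98568} = \sqrt{\frac{10743916}{109}} = \frac{2 \sqrt{292771711}}{109}$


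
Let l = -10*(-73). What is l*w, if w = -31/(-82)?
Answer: 11315/41 ≈ 275.98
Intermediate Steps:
l = 730
w = 31/82 (w = -31*(-1/82) = 31/82 ≈ 0.37805)
l*w = 730*(31/82) = 11315/41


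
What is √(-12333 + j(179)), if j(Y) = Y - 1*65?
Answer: I*√12219 ≈ 110.54*I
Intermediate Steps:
j(Y) = -65 + Y (j(Y) = Y - 65 = -65 + Y)
√(-12333 + j(179)) = √(-12333 + (-65 + 179)) = √(-12333 + 114) = √(-12219) = I*√12219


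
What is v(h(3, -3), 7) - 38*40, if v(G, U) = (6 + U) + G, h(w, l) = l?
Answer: -1510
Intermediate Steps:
v(G, U) = 6 + G + U
v(h(3, -3), 7) - 38*40 = (6 - 3 + 7) - 38*40 = 10 - 1520 = -1510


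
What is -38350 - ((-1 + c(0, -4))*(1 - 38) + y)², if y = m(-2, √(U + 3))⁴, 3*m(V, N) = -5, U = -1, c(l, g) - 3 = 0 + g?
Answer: -295425511/6561 ≈ -45028.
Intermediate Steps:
c(l, g) = 3 + g (c(l, g) = 3 + (0 + g) = 3 + g)
m(V, N) = -5/3 (m(V, N) = (⅓)*(-5) = -5/3)
y = 625/81 (y = (-5/3)⁴ = 625/81 ≈ 7.7160)
-38350 - ((-1 + c(0, -4))*(1 - 38) + y)² = -38350 - ((-1 + (3 - 4))*(1 - 38) + 625/81)² = -38350 - ((-1 - 1)*(-37) + 625/81)² = -38350 - (-2*(-37) + 625/81)² = -38350 - (74 + 625/81)² = -38350 - (6619/81)² = -38350 - 1*43811161/6561 = -38350 - 43811161/6561 = -295425511/6561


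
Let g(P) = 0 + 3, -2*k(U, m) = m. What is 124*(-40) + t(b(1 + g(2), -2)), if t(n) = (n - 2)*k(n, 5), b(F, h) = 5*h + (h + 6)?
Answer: -4940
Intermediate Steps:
k(U, m) = -m/2
g(P) = 3
b(F, h) = 6 + 6*h (b(F, h) = 5*h + (6 + h) = 6 + 6*h)
t(n) = 5 - 5*n/2 (t(n) = (n - 2)*(-½*5) = (-2 + n)*(-5/2) = 5 - 5*n/2)
124*(-40) + t(b(1 + g(2), -2)) = 124*(-40) + (5 - 5*(6 + 6*(-2))/2) = -4960 + (5 - 5*(6 - 12)/2) = -4960 + (5 - 5/2*(-6)) = -4960 + (5 + 15) = -4960 + 20 = -4940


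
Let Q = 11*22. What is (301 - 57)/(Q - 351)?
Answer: -244/109 ≈ -2.2385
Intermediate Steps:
Q = 242
(301 - 57)/(Q - 351) = (301 - 57)/(242 - 351) = 244/(-109) = 244*(-1/109) = -244/109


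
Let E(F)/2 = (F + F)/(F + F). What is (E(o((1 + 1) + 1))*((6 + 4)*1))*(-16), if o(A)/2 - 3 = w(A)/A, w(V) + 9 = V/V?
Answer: -320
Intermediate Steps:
w(V) = -8 (w(V) = -9 + V/V = -9 + 1 = -8)
o(A) = 6 - 16/A (o(A) = 6 + 2*(-8/A) = 6 - 16/A)
E(F) = 2 (E(F) = 2*((F + F)/(F + F)) = 2*((2*F)/((2*F))) = 2*((2*F)*(1/(2*F))) = 2*1 = 2)
(E(o((1 + 1) + 1))*((6 + 4)*1))*(-16) = (2*((6 + 4)*1))*(-16) = (2*(10*1))*(-16) = (2*10)*(-16) = 20*(-16) = -320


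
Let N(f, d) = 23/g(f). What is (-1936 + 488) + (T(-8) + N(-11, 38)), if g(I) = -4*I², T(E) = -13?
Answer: -707147/484 ≈ -1461.0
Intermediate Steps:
N(f, d) = -23/(4*f²) (N(f, d) = 23/((-4*f²)) = 23*(-1/(4*f²)) = -23/(4*f²))
(-1936 + 488) + (T(-8) + N(-11, 38)) = (-1936 + 488) + (-13 - 23/4/(-11)²) = -1448 + (-13 - 23/4*1/121) = -1448 + (-13 - 23/484) = -1448 - 6315/484 = -707147/484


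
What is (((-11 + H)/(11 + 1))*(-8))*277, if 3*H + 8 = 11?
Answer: 5540/3 ≈ 1846.7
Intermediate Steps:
H = 1 (H = -8/3 + (1/3)*11 = -8/3 + 11/3 = 1)
(((-11 + H)/(11 + 1))*(-8))*277 = (((-11 + 1)/(11 + 1))*(-8))*277 = (-10/12*(-8))*277 = (-10*1/12*(-8))*277 = -5/6*(-8)*277 = (20/3)*277 = 5540/3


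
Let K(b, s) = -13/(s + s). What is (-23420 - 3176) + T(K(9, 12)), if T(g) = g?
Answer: -638317/24 ≈ -26597.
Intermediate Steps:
K(b, s) = -13/(2*s) (K(b, s) = -13*1/(2*s) = -13/(2*s))
(-23420 - 3176) + T(K(9, 12)) = (-23420 - 3176) - 13/2/12 = -26596 - 13/2*1/12 = -26596 - 13/24 = -638317/24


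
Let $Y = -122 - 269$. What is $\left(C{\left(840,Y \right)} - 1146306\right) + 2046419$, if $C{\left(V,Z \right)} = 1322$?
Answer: $901435$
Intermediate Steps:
$Y = -391$ ($Y = -122 - 269 = -391$)
$\left(C{\left(840,Y \right)} - 1146306\right) + 2046419 = \left(1322 - 1146306\right) + 2046419 = -1144984 + 2046419 = 901435$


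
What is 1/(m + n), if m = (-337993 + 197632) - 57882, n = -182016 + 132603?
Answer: -1/247656 ≈ -4.0379e-6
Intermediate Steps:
n = -49413
m = -198243 (m = -140361 - 57882 = -198243)
1/(m + n) = 1/(-198243 - 49413) = 1/(-247656) = -1/247656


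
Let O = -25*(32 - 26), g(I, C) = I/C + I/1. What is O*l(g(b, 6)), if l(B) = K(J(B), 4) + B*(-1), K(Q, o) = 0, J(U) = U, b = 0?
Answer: 0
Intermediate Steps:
g(I, C) = I + I/C (g(I, C) = I/C + I*1 = I/C + I = I + I/C)
O = -150 (O = -25*6 = -150)
l(B) = -B (l(B) = 0 + B*(-1) = 0 - B = -B)
O*l(g(b, 6)) = -(-150)*(0 + 0/6) = -(-150)*(0 + 0*(⅙)) = -(-150)*(0 + 0) = -(-150)*0 = -150*0 = 0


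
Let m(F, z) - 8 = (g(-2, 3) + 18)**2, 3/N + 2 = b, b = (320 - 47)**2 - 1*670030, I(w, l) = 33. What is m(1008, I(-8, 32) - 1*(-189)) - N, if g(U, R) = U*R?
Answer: 30172153/198501 ≈ 152.00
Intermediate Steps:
g(U, R) = R*U
b = -595501 (b = 273**2 - 670030 = 74529 - 670030 = -595501)
N = -1/198501 (N = 3/(-2 - 595501) = 3/(-595503) = 3*(-1/595503) = -1/198501 ≈ -5.0378e-6)
m(F, z) = 152 (m(F, z) = 8 + (3*(-2) + 18)**2 = 8 + (-6 + 18)**2 = 8 + 12**2 = 8 + 144 = 152)
m(1008, I(-8, 32) - 1*(-189)) - N = 152 - 1*(-1/198501) = 152 + 1/198501 = 30172153/198501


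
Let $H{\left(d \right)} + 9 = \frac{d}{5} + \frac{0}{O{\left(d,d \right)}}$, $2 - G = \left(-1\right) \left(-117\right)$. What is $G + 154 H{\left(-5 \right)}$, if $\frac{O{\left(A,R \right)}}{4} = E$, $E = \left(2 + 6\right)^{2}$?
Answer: $-1655$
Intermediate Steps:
$E = 64$ ($E = 8^{2} = 64$)
$G = -115$ ($G = 2 - \left(-1\right) \left(-117\right) = 2 - 117 = -115$)
$O{\left(A,R \right)} = 256$ ($O{\left(A,R \right)} = 4 \cdot 64 = 256$)
$H{\left(d \right)} = -9 + \frac{d}{5}$ ($H{\left(d \right)} = -9 + \left(\frac{d}{5} + \frac{0}{256}\right) = -9 + \left(d \frac{1}{5} + 0 \cdot \frac{1}{256}\right) = -9 + \left(\frac{d}{5} + 0\right) = -9 + \frac{d}{5}$)
$G + 154 H{\left(-5 \right)} = -115 + 154 \left(-9 + \frac{1}{5} \left(-5\right)\right) = -115 + 154 \left(-9 - 1\right) = -115 + 154 \left(-10\right) = -115 - 1540 = -1655$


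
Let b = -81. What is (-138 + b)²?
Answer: 47961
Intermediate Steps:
(-138 + b)² = (-138 - 81)² = (-219)² = 47961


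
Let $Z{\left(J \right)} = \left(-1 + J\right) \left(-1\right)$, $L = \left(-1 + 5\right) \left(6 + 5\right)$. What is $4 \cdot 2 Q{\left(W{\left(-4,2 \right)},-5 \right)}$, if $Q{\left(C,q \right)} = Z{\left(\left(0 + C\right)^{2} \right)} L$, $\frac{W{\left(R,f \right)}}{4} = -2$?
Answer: $-22176$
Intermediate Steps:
$W{\left(R,f \right)} = -8$ ($W{\left(R,f \right)} = 4 \left(-2\right) = -8$)
$L = 44$ ($L = 4 \cdot 11 = 44$)
$Z{\left(J \right)} = 1 - J$
$Q{\left(C,q \right)} = 44 - 44 C^{2}$ ($Q{\left(C,q \right)} = \left(1 - \left(0 + C\right)^{2}\right) 44 = \left(1 - C^{2}\right) 44 = 44 - 44 C^{2}$)
$4 \cdot 2 Q{\left(W{\left(-4,2 \right)},-5 \right)} = 4 \cdot 2 \left(44 - 44 \left(-8\right)^{2}\right) = 8 \left(44 - 2816\right) = 8 \left(-2772\right) = -22176$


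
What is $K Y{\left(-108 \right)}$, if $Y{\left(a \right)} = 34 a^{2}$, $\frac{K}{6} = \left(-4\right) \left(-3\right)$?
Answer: $28553472$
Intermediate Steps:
$K = 72$ ($K = 6 \left(\left(-4\right) \left(-3\right)\right) = 6 \cdot 12 = 72$)
$K Y{\left(-108 \right)} = 72 \cdot 34 \left(-108\right)^{2} = 72 \cdot 34 \cdot 11664 = 72 \cdot 396576 = 28553472$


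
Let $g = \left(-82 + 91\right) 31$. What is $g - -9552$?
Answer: $9831$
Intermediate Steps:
$g = 279$ ($g = 9 \cdot 31 = 279$)
$g - -9552 = 279 - -9552 = 279 + 9552 = 9831$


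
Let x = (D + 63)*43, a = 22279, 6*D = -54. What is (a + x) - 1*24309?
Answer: 292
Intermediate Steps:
D = -9 (D = (⅙)*(-54) = -9)
x = 2322 (x = (-9 + 63)*43 = 54*43 = 2322)
(a + x) - 1*24309 = (22279 + 2322) - 1*24309 = 24601 - 24309 = 292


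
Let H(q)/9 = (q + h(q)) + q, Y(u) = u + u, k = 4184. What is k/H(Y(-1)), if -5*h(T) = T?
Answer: -10460/81 ≈ -129.14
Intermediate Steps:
h(T) = -T/5
Y(u) = 2*u
H(q) = 81*q/5 (H(q) = 9*((q - q/5) + q) = 9*(4*q/5 + q) = 9*(9*q/5) = 81*q/5)
k/H(Y(-1)) = 4184/((81*(2*(-1))/5)) = 4184/(((81/5)*(-2))) = 4184/(-162/5) = 4184*(-5/162) = -10460/81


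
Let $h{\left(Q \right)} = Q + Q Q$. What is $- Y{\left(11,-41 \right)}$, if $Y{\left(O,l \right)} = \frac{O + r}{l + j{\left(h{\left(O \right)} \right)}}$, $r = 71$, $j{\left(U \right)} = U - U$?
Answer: $2$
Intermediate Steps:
$h{\left(Q \right)} = Q + Q^{2}$
$j{\left(U \right)} = 0$
$Y{\left(O,l \right)} = \frac{71 + O}{l}$ ($Y{\left(O,l \right)} = \frac{O + 71}{l + 0} = \frac{71 + O}{l}$)
$- Y{\left(11,-41 \right)} = - \frac{71 + 11}{-41} = - \frac{\left(-1\right) 82}{41} = \left(-1\right) \left(-2\right) = 2$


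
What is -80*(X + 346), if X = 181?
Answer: -42160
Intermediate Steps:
-80*(X + 346) = -80*(181 + 346) = -80*527 = -42160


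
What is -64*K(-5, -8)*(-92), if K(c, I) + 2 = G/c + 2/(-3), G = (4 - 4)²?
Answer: -47104/3 ≈ -15701.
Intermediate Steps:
G = 0 (G = 0² = 0)
K(c, I) = -8/3 (K(c, I) = -2 + (0/c + 2/(-3)) = -2 + (0 + 2*(-⅓)) = -2 + (0 - ⅔) = -2 - ⅔ = -8/3)
-64*K(-5, -8)*(-92) = -64*(-8/3)*(-92) = (512/3)*(-92) = -47104/3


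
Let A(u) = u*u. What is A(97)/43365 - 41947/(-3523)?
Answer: 1852179562/152774895 ≈ 12.124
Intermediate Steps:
A(u) = u²
A(97)/43365 - 41947/(-3523) = 97²/43365 - 41947/(-3523) = 9409*(1/43365) - 41947*(-1/3523) = 9409/43365 + 41947/3523 = 1852179562/152774895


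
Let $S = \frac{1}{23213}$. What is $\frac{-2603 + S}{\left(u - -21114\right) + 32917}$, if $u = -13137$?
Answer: $- \frac{1313553}{20636357} \approx -0.063652$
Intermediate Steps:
$S = \frac{1}{23213} \approx 4.3079 \cdot 10^{-5}$
$\frac{-2603 + S}{\left(u - -21114\right) + 32917} = \frac{-2603 + \frac{1}{23213}}{\left(-13137 - -21114\right) + 32917} = - \frac{60423438}{23213 \left(\left(-13137 + 21114\right) + 32917\right)} = - \frac{60423438}{23213 \left(7977 + 32917\right)} = - \frac{60423438}{23213 \cdot 40894} = \left(- \frac{60423438}{23213}\right) \frac{1}{40894} = - \frac{1313553}{20636357}$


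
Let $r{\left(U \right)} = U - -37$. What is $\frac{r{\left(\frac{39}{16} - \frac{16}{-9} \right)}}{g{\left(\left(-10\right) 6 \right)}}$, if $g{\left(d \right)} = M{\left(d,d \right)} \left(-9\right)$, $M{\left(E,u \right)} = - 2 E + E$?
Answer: $- \frac{1187}{15552} \approx -0.076325$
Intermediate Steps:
$M{\left(E,u \right)} = - E$
$r{\left(U \right)} = 37 + U$ ($r{\left(U \right)} = U + 37 = 37 + U$)
$g{\left(d \right)} = 9 d$ ($g{\left(d \right)} = - d \left(-9\right) = 9 d$)
$\frac{r{\left(\frac{39}{16} - \frac{16}{-9} \right)}}{g{\left(\left(-10\right) 6 \right)}} = \frac{37 + \left(\frac{39}{16} - \frac{16}{-9}\right)}{9 \left(\left(-10\right) 6\right)} = \frac{37 + \left(39 \cdot \frac{1}{16} - - \frac{16}{9}\right)}{9 \left(-60\right)} = \frac{37 + \left(\frac{39}{16} + \frac{16}{9}\right)}{-540} = \left(37 + \frac{607}{144}\right) \left(- \frac{1}{540}\right) = \frac{5935}{144} \left(- \frac{1}{540}\right) = - \frac{1187}{15552}$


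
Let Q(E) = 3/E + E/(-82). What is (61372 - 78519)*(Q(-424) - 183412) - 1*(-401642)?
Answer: 54677524308649/17384 ≈ 3.1453e+9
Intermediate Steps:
Q(E) = 3/E - E/82 (Q(E) = 3/E + E*(-1/82) = 3/E - E/82)
(61372 - 78519)*(Q(-424) - 183412) - 1*(-401642) = (61372 - 78519)*((3/(-424) - 1/82*(-424)) - 183412) - 1*(-401642) = -17147*((3*(-1/424) + 212/41) - 183412) + 401642 = -17147*((-3/424 + 212/41) - 183412) + 401642 = -17147*(89765/17384 - 183412) + 401642 = -17147*(-3188344443/17384) + 401642 = 54670542164121/17384 + 401642 = 54677524308649/17384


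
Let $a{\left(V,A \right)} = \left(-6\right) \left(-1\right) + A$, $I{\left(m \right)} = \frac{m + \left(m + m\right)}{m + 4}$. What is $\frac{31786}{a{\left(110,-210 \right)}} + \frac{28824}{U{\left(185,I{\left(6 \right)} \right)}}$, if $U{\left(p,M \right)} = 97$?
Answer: $\frac{1398427}{9894} \approx 141.34$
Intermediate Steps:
$I{\left(m \right)} = \frac{3 m}{4 + m}$ ($I{\left(m \right)} = \frac{m + 2 m}{4 + m} = \frac{3 m}{4 + m}$)
$a{\left(V,A \right)} = 6 + A$
$\frac{31786}{a{\left(110,-210 \right)}} + \frac{28824}{U{\left(185,I{\left(6 \right)} \right)}} = \frac{31786}{6 - 210} + \frac{28824}{97} = \frac{31786}{-204} + 28824 \cdot \frac{1}{97} = 31786 \left(- \frac{1}{204}\right) + \frac{28824}{97} = - \frac{15893}{102} + \frac{28824}{97} = \frac{1398427}{9894}$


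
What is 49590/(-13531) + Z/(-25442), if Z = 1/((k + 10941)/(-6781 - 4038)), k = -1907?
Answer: -11397769366631/3110006011868 ≈ -3.6649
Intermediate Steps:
Z = -10819/9034 (Z = 1/((-1907 + 10941)/(-6781 - 4038)) = 1/(9034/(-10819)) = 1/(9034*(-1/10819)) = 1/(-9034/10819) = -10819/9034 ≈ -1.1976)
49590/(-13531) + Z/(-25442) = 49590/(-13531) - 10819/9034/(-25442) = 49590*(-1/13531) - 10819/9034*(-1/25442) = -49590/13531 + 10819/229843028 = -11397769366631/3110006011868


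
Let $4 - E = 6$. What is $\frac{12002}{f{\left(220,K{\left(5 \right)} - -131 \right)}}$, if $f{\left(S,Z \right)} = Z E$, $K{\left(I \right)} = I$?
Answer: $- \frac{353}{8} \approx -44.125$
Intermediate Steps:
$E = -2$ ($E = 4 - 6 = -2$)
$f{\left(S,Z \right)} = - 2 Z$ ($f{\left(S,Z \right)} = Z \left(-2\right) = - 2 Z$)
$\frac{12002}{f{\left(220,K{\left(5 \right)} - -131 \right)}} = \frac{12002}{\left(-2\right) \left(5 - -131\right)} = \frac{12002}{\left(-2\right) \left(5 + 131\right)} = \frac{12002}{\left(-2\right) 136} = \frac{12002}{-272} = 12002 \left(- \frac{1}{272}\right) = - \frac{353}{8}$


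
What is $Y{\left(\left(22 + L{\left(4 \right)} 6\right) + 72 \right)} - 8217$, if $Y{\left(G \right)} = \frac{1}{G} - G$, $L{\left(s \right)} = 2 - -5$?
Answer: $- \frac{1136007}{136} \approx -8353.0$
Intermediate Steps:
$L{\left(s \right)} = 7$ ($L{\left(s \right)} = 2 + 5 = 7$)
$Y{\left(\left(22 + L{\left(4 \right)} 6\right) + 72 \right)} - 8217 = \left(\frac{1}{\left(22 + 7 \cdot 6\right) + 72} - \left(\left(22 + 7 \cdot 6\right) + 72\right)\right) - 8217 = \left(\frac{1}{\left(22 + 42\right) + 72} - \left(\left(22 + 42\right) + 72\right)\right) - 8217 = \left(\frac{1}{64 + 72} - \left(64 + 72\right)\right) - 8217 = \left(\frac{1}{136} - 136\right) - 8217 = - \frac{18495}{136} - 8217 = - \frac{1136007}{136}$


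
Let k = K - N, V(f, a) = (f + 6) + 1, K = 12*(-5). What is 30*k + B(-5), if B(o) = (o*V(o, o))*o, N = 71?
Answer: -3880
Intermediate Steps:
K = -60
V(f, a) = 7 + f (V(f, a) = (6 + f) + 1 = 7 + f)
k = -131 (k = -60 - 1*71 = -60 - 71 = -131)
B(o) = o²*(7 + o) (B(o) = (o*(7 + o))*o = o²*(7 + o))
30*k + B(-5) = 30*(-131) + (-5)²*(7 - 5) = -3930 + 25*2 = -3930 + 50 = -3880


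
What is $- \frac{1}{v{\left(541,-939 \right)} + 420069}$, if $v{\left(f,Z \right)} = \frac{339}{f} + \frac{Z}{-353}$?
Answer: $- \frac{190973}{80222464803} \approx -2.3805 \cdot 10^{-6}$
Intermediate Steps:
$v{\left(f,Z \right)} = \frac{339}{f} - \frac{Z}{353}$ ($v{\left(f,Z \right)} = \frac{339}{f} + Z \left(- \frac{1}{353}\right) = \frac{339}{f} - \frac{Z}{353}$)
$- \frac{1}{v{\left(541,-939 \right)} + 420069} = - \frac{1}{\left(\frac{339}{541} - - \frac{939}{353}\right) + 420069} = - \frac{1}{\left(339 \cdot \frac{1}{541} + \frac{939}{353}\right) + 420069} = - \frac{1}{\left(\frac{339}{541} + \frac{939}{353}\right) + 420069} = - \frac{1}{\frac{627666}{190973} + 420069} = - \frac{1}{\frac{80222464803}{190973}} = \left(-1\right) \frac{190973}{80222464803} = - \frac{190973}{80222464803}$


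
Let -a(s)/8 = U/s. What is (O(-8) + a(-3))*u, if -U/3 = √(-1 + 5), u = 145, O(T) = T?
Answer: -3480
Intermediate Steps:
U = -6 (U = -3*√(-1 + 5) = -3*√4 = -3*2 = -6)
a(s) = 48/s (a(s) = -(-48)/s = 48/s)
(O(-8) + a(-3))*u = (-8 + 48/(-3))*145 = (-8 + 48*(-⅓))*145 = (-8 - 16)*145 = -24*145 = -3480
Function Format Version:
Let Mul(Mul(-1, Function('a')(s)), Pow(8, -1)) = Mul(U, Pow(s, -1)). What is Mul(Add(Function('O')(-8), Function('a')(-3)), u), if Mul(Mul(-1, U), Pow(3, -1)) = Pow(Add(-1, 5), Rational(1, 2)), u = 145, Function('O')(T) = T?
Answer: -3480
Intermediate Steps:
U = -6 (U = Mul(-3, Pow(Add(-1, 5), Rational(1, 2))) = Mul(-3, Pow(4, Rational(1, 2))) = Mul(-3, 2) = -6)
Function('a')(s) = Mul(48, Pow(s, -1)) (Function('a')(s) = Mul(-8, Mul(-6, Pow(s, -1))) = Mul(48, Pow(s, -1)))
Mul(Add(Function('O')(-8), Function('a')(-3)), u) = Mul(Add(-8, Mul(48, Pow(-3, -1))), 145) = Mul(Add(-8, Mul(48, Rational(-1, 3))), 145) = Mul(Add(-8, -16), 145) = Mul(-24, 145) = -3480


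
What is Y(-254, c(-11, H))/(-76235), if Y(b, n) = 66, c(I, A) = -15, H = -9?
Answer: -66/76235 ≈ -0.00086574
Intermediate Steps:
Y(-254, c(-11, H))/(-76235) = 66/(-76235) = 66*(-1/76235) = -66/76235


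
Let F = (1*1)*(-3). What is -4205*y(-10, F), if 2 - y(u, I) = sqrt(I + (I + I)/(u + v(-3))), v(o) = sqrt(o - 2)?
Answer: -8410 + 4205*sqrt(3)*sqrt(-(8 - I*sqrt(5))/(10 - I*sqrt(5))) ≈ -8237.7 + 6555.3*I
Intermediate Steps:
v(o) = sqrt(-2 + o)
F = -3 (F = 1*(-3) = -3)
y(u, I) = 2 - sqrt(I + 2*I/(u + I*sqrt(5))) (y(u, I) = 2 - sqrt(I + (I + I)/(u + sqrt(-2 - 3))) = 2 - sqrt(I + (2*I)/(u + sqrt(-5))) = 2 - sqrt(I + (2*I)/(u + I*sqrt(5))) = 2 - sqrt(I + 2*I/(u + I*sqrt(5))))
-4205*y(-10, F) = -4205*(2 - sqrt(-3*(2 - 10 + I*sqrt(5))/(-10 + I*sqrt(5)))) = -4205*(2 - sqrt(-3*(-8 + I*sqrt(5))/(-10 + I*sqrt(5)))) = -4205*(2 - sqrt(3)*sqrt(-(-8 + I*sqrt(5))/(-10 + I*sqrt(5)))) = -8410 + 4205*sqrt(3)*sqrt(-(-8 + I*sqrt(5))/(-10 + I*sqrt(5)))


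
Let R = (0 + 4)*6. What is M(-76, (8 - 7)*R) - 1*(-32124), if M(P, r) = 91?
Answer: 32215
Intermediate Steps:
R = 24 (R = 4*6 = 24)
M(-76, (8 - 7)*R) - 1*(-32124) = 91 - 1*(-32124) = 91 + 32124 = 32215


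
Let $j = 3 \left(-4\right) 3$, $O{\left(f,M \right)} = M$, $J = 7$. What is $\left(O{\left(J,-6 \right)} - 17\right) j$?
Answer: $828$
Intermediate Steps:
$j = -36$ ($j = \left(-12\right) 3 = -36$)
$\left(O{\left(J,-6 \right)} - 17\right) j = \left(-6 - 17\right) \left(-36\right) = \left(-23\right) \left(-36\right) = 828$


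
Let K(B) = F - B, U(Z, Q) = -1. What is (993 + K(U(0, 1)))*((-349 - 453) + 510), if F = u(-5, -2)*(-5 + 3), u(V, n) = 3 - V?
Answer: -285576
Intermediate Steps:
F = -16 (F = (3 - 1*(-5))*(-5 + 3) = (3 + 5)*(-2) = 8*(-2) = -16)
K(B) = -16 - B
(993 + K(U(0, 1)))*((-349 - 453) + 510) = (993 + (-16 - 1*(-1)))*((-349 - 453) + 510) = (993 + (-16 + 1))*(-802 + 510) = (993 - 15)*(-292) = 978*(-292) = -285576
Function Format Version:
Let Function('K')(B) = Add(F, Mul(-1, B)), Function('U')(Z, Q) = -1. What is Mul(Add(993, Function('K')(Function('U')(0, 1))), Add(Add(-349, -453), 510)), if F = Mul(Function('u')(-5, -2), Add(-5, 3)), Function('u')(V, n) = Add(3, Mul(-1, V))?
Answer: -285576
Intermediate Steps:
F = -16 (F = Mul(Add(3, Mul(-1, -5)), Add(-5, 3)) = Mul(Add(3, 5), -2) = Mul(8, -2) = -16)
Function('K')(B) = Add(-16, Mul(-1, B))
Mul(Add(993, Function('K')(Function('U')(0, 1))), Add(Add(-349, -453), 510)) = Mul(Add(993, Add(-16, Mul(-1, -1))), Add(Add(-349, -453), 510)) = Mul(Add(993, Add(-16, 1)), Add(-802, 510)) = Mul(Add(993, -15), -292) = Mul(978, -292) = -285576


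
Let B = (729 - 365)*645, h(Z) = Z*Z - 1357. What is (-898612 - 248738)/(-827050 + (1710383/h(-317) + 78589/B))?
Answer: 8830577362750/6365253578063 ≈ 1.3873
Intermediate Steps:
h(Z) = -1357 + Z² (h(Z) = Z² - 1357 = -1357 + Z²)
B = 234780 (B = 364*645 = 234780)
(-898612 - 248738)/(-827050 + (1710383/h(-317) + 78589/B)) = (-898612 - 248738)/(-827050 + (1710383/(-1357 + (-317)²) + 78589/234780)) = -1147350/(-827050 + (1710383/(-1357 + 100489) + 78589*(1/234780))) = -1147350/(-827050 + (1710383/99132 + 11227/33540)) = -1147350/(-827050 + 406105561/23089495) = -1147350/(-19095760734189/23089495) = -1147350*(-23089495/19095760734189) = 8830577362750/6365253578063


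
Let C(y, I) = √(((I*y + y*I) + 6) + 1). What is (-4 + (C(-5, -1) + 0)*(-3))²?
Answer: 169 + 24*√17 ≈ 267.95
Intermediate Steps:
C(y, I) = √(7 + 2*I*y) (C(y, I) = √(((I*y + I*y) + 6) + 1) = √((2*I*y + 6) + 1) = √((6 + 2*I*y) + 1) = √(7 + 2*I*y))
(-4 + (C(-5, -1) + 0)*(-3))² = (-4 + (√(7 + 2*(-1)*(-5)) + 0)*(-3))² = (-4 + (√(7 + 10) + 0)*(-3))² = (-4 + (√17 + 0)*(-3))² = (-4 + √17*(-3))² = (-4 - 3*√17)²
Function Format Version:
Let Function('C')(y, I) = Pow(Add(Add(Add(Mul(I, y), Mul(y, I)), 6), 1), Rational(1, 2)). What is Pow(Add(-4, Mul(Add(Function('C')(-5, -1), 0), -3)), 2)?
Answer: Add(169, Mul(24, Pow(17, Rational(1, 2)))) ≈ 267.95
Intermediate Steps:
Function('C')(y, I) = Pow(Add(7, Mul(2, I, y)), Rational(1, 2)) (Function('C')(y, I) = Pow(Add(Add(Add(Mul(I, y), Mul(I, y)), 6), 1), Rational(1, 2)) = Pow(Add(Add(Mul(2, I, y), 6), 1), Rational(1, 2)) = Pow(Add(Add(6, Mul(2, I, y)), 1), Rational(1, 2)) = Pow(Add(7, Mul(2, I, y)), Rational(1, 2)))
Pow(Add(-4, Mul(Add(Function('C')(-5, -1), 0), -3)), 2) = Pow(Add(-4, Mul(Add(Pow(Add(7, Mul(2, -1, -5)), Rational(1, 2)), 0), -3)), 2) = Pow(Add(-4, Mul(Add(Pow(Add(7, 10), Rational(1, 2)), 0), -3)), 2) = Pow(Add(-4, Mul(Add(Pow(17, Rational(1, 2)), 0), -3)), 2) = Pow(Add(-4, Mul(Pow(17, Rational(1, 2)), -3)), 2) = Pow(Add(-4, Mul(-3, Pow(17, Rational(1, 2)))), 2)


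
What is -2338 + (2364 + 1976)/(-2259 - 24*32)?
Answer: -7081466/3027 ≈ -2339.4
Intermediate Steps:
-2338 + (2364 + 1976)/(-2259 - 24*32) = -2338 + 4340/(-2259 - 768) = -2338 + 4340/(-3027) = -2338 + 4340*(-1/3027) = -2338 - 4340/3027 = -7081466/3027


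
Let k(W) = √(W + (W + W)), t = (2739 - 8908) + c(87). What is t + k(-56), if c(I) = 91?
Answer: -6078 + 2*I*√42 ≈ -6078.0 + 12.961*I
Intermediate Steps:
t = -6078 (t = (2739 - 8908) + 91 = -6169 + 91 = -6078)
k(W) = √3*√W (k(W) = √(W + 2*W) = √(3*W) = √3*√W)
t + k(-56) = -6078 + √3*√(-56) = -6078 + √3*(2*I*√14) = -6078 + 2*I*√42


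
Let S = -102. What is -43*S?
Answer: 4386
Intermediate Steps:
-43*S = -43*(-102) = 4386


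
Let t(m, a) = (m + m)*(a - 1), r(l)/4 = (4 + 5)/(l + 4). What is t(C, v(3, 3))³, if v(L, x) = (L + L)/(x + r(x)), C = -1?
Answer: 1000/6859 ≈ 0.14579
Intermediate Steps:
r(l) = 36/(4 + l) (r(l) = 4*((4 + 5)/(l + 4)) = 4*(9/(4 + l)) = 36/(4 + l))
v(L, x) = 2*L/(x + 36/(4 + x)) (v(L, x) = (L + L)/(x + 36/(4 + x)) = (2*L)/(x + 36/(4 + x)) = 2*L/(x + 36/(4 + x)))
t(m, a) = 2*m*(-1 + a) (t(m, a) = (2*m)*(-1 + a) = 2*m*(-1 + a))
t(C, v(3, 3))³ = (2*(-1)*(-1 + 2*3*(4 + 3)/(36 + 3*(4 + 3))))³ = (2*(-1)*(-1 + 2*3*7/(36 + 3*7)))³ = (2*(-1)*(-1 + 2*3*7/(36 + 21)))³ = (2*(-1)*(-1 + 2*3*7/57))³ = (2*(-1)*(-1 + 2*3*(1/57)*7))³ = (2*(-1)*(-1 + 14/19))³ = (2*(-1)*(-5/19))³ = (10/19)³ = 1000/6859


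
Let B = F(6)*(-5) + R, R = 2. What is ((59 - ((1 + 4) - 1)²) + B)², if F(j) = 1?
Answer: 1600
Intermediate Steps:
B = -3 (B = 1*(-5) + 2 = -5 + 2 = -3)
((59 - ((1 + 4) - 1)²) + B)² = ((59 - ((1 + 4) - 1)²) - 3)² = ((59 - (5 - 1)²) - 3)² = ((59 - 1*4²) - 3)² = ((59 - 1*16) - 3)² = ((59 - 16) - 3)² = (43 - 3)² = 40² = 1600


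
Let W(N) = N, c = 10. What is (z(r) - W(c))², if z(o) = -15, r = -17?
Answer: 625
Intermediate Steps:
(z(r) - W(c))² = (-15 - 1*10)² = (-15 - 10)² = (-25)² = 625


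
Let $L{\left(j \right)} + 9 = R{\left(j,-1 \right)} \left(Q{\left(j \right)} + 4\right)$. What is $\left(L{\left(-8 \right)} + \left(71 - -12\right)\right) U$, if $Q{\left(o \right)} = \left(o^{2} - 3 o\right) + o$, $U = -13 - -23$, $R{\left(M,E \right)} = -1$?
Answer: $-100$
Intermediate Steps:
$U = 10$ ($U = -13 + 23 = 10$)
$Q{\left(o \right)} = o^{2} - 2 o$
$L{\left(j \right)} = -13 - j \left(-2 + j\right)$ ($L{\left(j \right)} = -9 - \left(j \left(-2 + j\right) + 4\right) = -9 - \left(4 + j \left(-2 + j\right)\right) = -13 - j \left(-2 + j\right)$)
$\left(L{\left(-8 \right)} + \left(71 - -12\right)\right) U = \left(\left(-13 - - 8 \left(-2 - 8\right)\right) + \left(71 - -12\right)\right) 10 = \left(\left(-13 - \left(-8\right) \left(-10\right)\right) + \left(71 + 12\right)\right) 10 = \left(\left(-13 - 80\right) + 83\right) 10 = \left(-93 + 83\right) 10 = \left(-10\right) 10 = -100$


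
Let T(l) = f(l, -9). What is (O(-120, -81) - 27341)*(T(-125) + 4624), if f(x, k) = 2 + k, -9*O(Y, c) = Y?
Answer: -126171837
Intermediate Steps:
O(Y, c) = -Y/9
T(l) = -7 (T(l) = 2 - 9 = -7)
(O(-120, -81) - 27341)*(T(-125) + 4624) = (-⅑*(-120) - 27341)*(-7 + 4624) = (40/3 - 27341)*4617 = -81983/3*4617 = -126171837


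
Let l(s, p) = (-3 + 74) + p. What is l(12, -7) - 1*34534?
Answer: -34470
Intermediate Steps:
l(s, p) = 71 + p
l(12, -7) - 1*34534 = (71 - 7) - 1*34534 = 64 - 34534 = -34470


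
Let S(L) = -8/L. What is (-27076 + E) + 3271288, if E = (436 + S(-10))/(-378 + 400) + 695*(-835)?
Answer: 146514877/55 ≈ 2.6639e+6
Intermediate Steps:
E = -31916783/55 (E = (436 - 8/(-10))/(-378 + 400) + 695*(-835) = (436 - 8*(-1/10))/22 - 580325 = (436 + 4/5)*(1/22) - 580325 = (2184/5)*(1/22) - 580325 = 1092/55 - 580325 = -31916783/55 ≈ -5.8031e+5)
(-27076 + E) + 3271288 = (-27076 - 31916783/55) + 3271288 = -33405963/55 + 3271288 = 146514877/55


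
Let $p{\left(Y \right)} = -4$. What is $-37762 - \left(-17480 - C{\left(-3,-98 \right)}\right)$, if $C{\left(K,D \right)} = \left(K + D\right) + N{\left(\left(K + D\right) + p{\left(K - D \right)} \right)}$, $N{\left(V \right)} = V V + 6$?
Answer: $-9352$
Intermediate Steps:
$N{\left(V \right)} = 6 + V^{2}$ ($N{\left(V \right)} = V^{2} + 6 = 6 + V^{2}$)
$C{\left(K,D \right)} = 6 + D + K + \left(-4 + D + K\right)^{2}$ ($C{\left(K,D \right)} = \left(K + D\right) + \left(6 + \left(\left(K + D\right) - 4\right)^{2}\right) = \left(D + K\right) + \left(6 + \left(\left(D + K\right) - 4\right)^{2}\right) = \left(D + K\right) + \left(6 + \left(-4 + D + K\right)^{2}\right) = 6 + D + K + \left(-4 + D + K\right)^{2}$)
$-37762 - \left(-17480 - C{\left(-3,-98 \right)}\right) = -37762 - \left(-17480 - \left(6 - 98 - 3 + \left(-4 - 98 - 3\right)^{2}\right)\right) = -37762 - \left(-17480 - \left(6 - 98 - 3 + \left(-105\right)^{2}\right)\right) = -37762 - \left(-17480 - \left(6 - 98 - 3 + 11025\right)\right) = -37762 - \left(-17480 - 10930\right) = -37762 - -28410 = -37762 + 28410 = -9352$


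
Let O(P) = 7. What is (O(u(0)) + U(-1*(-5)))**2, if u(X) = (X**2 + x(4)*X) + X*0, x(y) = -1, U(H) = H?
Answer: 144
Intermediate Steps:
u(X) = X**2 - X (u(X) = (X**2 - X) + X*0 = (X**2 - X) + 0 = X**2 - X)
(O(u(0)) + U(-1*(-5)))**2 = (7 - 1*(-5))**2 = (7 + 5)**2 = 12**2 = 144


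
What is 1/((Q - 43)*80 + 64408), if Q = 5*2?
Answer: 1/61768 ≈ 1.6190e-5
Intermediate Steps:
Q = 10
1/((Q - 43)*80 + 64408) = 1/((10 - 43)*80 + 64408) = 1/(-33*80 + 64408) = 1/(-2640 + 64408) = 1/61768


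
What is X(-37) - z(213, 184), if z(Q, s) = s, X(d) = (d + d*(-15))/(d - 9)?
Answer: -4491/23 ≈ -195.26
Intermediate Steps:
X(d) = -14*d/(-9 + d) (X(d) = (d - 15*d)/(-9 + d) = (-14*d)/(-9 + d) = -14*d/(-9 + d))
X(-37) - z(213, 184) = -14*(-37)/(-9 - 37) - 1*184 = -14*(-37)/(-46) - 184 = -14*(-37)*(-1/46) - 184 = -259/23 - 184 = -4491/23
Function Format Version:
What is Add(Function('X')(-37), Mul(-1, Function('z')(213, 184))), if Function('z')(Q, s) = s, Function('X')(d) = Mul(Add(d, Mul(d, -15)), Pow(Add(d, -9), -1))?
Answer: Rational(-4491, 23) ≈ -195.26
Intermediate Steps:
Function('X')(d) = Mul(-14, d, Pow(Add(-9, d), -1)) (Function('X')(d) = Mul(Add(d, Mul(-15, d)), Pow(Add(-9, d), -1)) = Mul(Mul(-14, d), Pow(Add(-9, d), -1)) = Mul(-14, d, Pow(Add(-9, d), -1)))
Add(Function('X')(-37), Mul(-1, Function('z')(213, 184))) = Add(Mul(-14, -37, Pow(Add(-9, -37), -1)), Mul(-1, 184)) = Add(Mul(-14, -37, Pow(-46, -1)), -184) = Add(Mul(-14, -37, Rational(-1, 46)), -184) = Add(Rational(-259, 23), -184) = Rational(-4491, 23)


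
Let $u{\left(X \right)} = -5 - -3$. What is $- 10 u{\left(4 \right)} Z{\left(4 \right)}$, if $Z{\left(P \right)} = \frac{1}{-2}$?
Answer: $-10$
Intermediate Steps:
$u{\left(X \right)} = -2$ ($u{\left(X \right)} = -5 + 3 = -2$)
$Z{\left(P \right)} = - \frac{1}{2}$
$- 10 u{\left(4 \right)} Z{\left(4 \right)} = \left(-10\right) \left(-2\right) \left(- \frac{1}{2}\right) = 20 \left(- \frac{1}{2}\right) = -10$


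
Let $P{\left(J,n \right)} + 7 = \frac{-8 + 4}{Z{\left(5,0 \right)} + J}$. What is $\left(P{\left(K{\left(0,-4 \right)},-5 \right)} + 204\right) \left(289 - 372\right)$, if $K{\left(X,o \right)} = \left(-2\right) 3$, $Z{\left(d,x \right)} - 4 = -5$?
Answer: $- \frac{114789}{7} \approx -16398.0$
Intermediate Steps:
$Z{\left(d,x \right)} = -1$ ($Z{\left(d,x \right)} = 4 - 5 = -1$)
$K{\left(X,o \right)} = -6$
$P{\left(J,n \right)} = -7 - \frac{4}{-1 + J}$ ($P{\left(J,n \right)} = -7 + \frac{-8 + 4}{-1 + J} = -7 - \frac{4}{-1 + J}$)
$\left(P{\left(K{\left(0,-4 \right)},-5 \right)} + 204\right) \left(289 - 372\right) = \left(\frac{3 - -42}{-1 - 6} + 204\right) \left(289 - 372\right) = \left(\frac{3 + 42}{-7} + 204\right) \left(-83\right) = \left(\left(- \frac{1}{7}\right) 45 + 204\right) \left(-83\right) = \left(- \frac{45}{7} + 204\right) \left(-83\right) = \frac{1383}{7} \left(-83\right) = - \frac{114789}{7}$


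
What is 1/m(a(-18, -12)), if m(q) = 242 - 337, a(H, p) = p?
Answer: -1/95 ≈ -0.010526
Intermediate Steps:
m(q) = -95
1/m(a(-18, -12)) = 1/(-95) = -1/95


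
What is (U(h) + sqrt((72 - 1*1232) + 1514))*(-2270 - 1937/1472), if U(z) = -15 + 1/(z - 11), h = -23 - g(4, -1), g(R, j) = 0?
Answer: 1708465647/50048 - 3343377*sqrt(354)/1472 ≈ -8598.0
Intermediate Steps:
h = -23 (h = -23 - 1*0 = -23 + 0 = -23)
U(z) = -15 + 1/(-11 + z)
(U(h) + sqrt((72 - 1*1232) + 1514))*(-2270 - 1937/1472) = ((166 - 15*(-23))/(-11 - 23) + sqrt((72 - 1*1232) + 1514))*(-2270 - 1937/1472) = ((166 + 345)/(-34) + sqrt((72 - 1232) + 1514))*(-2270 - 1937*1/1472) = (-1/34*511 + sqrt(-1160 + 1514))*(-2270 - 1937/1472) = (-511/34 + sqrt(354))*(-3343377/1472) = 1708465647/50048 - 3343377*sqrt(354)/1472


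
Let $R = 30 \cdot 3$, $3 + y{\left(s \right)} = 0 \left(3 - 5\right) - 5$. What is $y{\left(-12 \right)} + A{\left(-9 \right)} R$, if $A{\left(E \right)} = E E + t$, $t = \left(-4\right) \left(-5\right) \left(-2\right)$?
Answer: $3682$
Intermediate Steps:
$y{\left(s \right)} = -8$ ($y{\left(s \right)} = -3 - \left(5 + 0 \left(3 - 5\right)\right) = -3 + \left(0 \left(-2\right) - 5\right) = -3 + \left(0 - 5\right) = -3 - 5 = -8$)
$t = -40$ ($t = 20 \left(-2\right) = -40$)
$R = 90$
$A{\left(E \right)} = -40 + E^{2}$ ($A{\left(E \right)} = E E - 40 = E^{2} - 40 = -40 + E^{2}$)
$y{\left(-12 \right)} + A{\left(-9 \right)} R = -8 + \left(-40 + \left(-9\right)^{2}\right) 90 = -8 + \left(-40 + 81\right) 90 = -8 + 41 \cdot 90 = -8 + 3690 = 3682$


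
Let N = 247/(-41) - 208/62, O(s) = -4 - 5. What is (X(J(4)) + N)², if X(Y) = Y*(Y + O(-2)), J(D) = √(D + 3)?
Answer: 925099623/1615441 + 54432*√7/1271 ≈ 685.97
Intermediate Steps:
J(D) = √(3 + D)
O(s) = -9
N = -11921/1271 (N = 247*(-1/41) - 208*1/62 = -247/41 - 104/31 = -11921/1271 ≈ -9.3792)
X(Y) = Y*(-9 + Y) (X(Y) = Y*(Y - 9) = Y*(-9 + Y))
(X(J(4)) + N)² = (√(3 + 4)*(-9 + √(3 + 4)) - 11921/1271)² = (√7*(-9 + √7) - 11921/1271)² = (-11921/1271 + √7*(-9 + √7))²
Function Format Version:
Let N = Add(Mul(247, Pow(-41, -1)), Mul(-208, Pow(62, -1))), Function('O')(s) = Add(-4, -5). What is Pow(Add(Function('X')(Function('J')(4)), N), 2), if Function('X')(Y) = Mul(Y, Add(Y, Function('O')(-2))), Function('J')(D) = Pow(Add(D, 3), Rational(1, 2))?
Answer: Add(Rational(925099623, 1615441), Mul(Rational(54432, 1271), Pow(7, Rational(1, 2)))) ≈ 685.97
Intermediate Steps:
Function('J')(D) = Pow(Add(3, D), Rational(1, 2))
Function('O')(s) = -9
N = Rational(-11921, 1271) (N = Add(Mul(247, Rational(-1, 41)), Mul(-208, Rational(1, 62))) = Add(Rational(-247, 41), Rational(-104, 31)) = Rational(-11921, 1271) ≈ -9.3792)
Function('X')(Y) = Mul(Y, Add(-9, Y)) (Function('X')(Y) = Mul(Y, Add(Y, -9)) = Mul(Y, Add(-9, Y)))
Pow(Add(Function('X')(Function('J')(4)), N), 2) = Pow(Add(Mul(Pow(Add(3, 4), Rational(1, 2)), Add(-9, Pow(Add(3, 4), Rational(1, 2)))), Rational(-11921, 1271)), 2) = Pow(Add(Mul(Pow(7, Rational(1, 2)), Add(-9, Pow(7, Rational(1, 2)))), Rational(-11921, 1271)), 2) = Pow(Add(Rational(-11921, 1271), Mul(Pow(7, Rational(1, 2)), Add(-9, Pow(7, Rational(1, 2))))), 2)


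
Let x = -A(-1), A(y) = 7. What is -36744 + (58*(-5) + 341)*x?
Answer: -37101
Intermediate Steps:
x = -7 (x = -1*7 = -7)
-36744 + (58*(-5) + 341)*x = -36744 + (58*(-5) + 341)*(-7) = -36744 + (-290 + 341)*(-7) = -36744 + 51*(-7) = -36744 - 357 = -37101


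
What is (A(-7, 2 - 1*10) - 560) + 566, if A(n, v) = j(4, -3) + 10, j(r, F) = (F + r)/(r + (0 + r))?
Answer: 129/8 ≈ 16.125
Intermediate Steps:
j(r, F) = (F + r)/(2*r) (j(r, F) = (F + r)/(r + r) = (F + r)/((2*r)) = (F + r)*(1/(2*r)) = (F + r)/(2*r))
A(n, v) = 81/8 (A(n, v) = (½)*(-3 + 4)/4 + 10 = (½)*(¼)*1 + 10 = ⅛ + 10 = 81/8)
(A(-7, 2 - 1*10) - 560) + 566 = (81/8 - 560) + 566 = -4399/8 + 566 = 129/8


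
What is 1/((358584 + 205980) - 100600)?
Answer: 1/463964 ≈ 2.1553e-6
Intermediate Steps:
1/((358584 + 205980) - 100600) = 1/(564564 - 100600) = 1/463964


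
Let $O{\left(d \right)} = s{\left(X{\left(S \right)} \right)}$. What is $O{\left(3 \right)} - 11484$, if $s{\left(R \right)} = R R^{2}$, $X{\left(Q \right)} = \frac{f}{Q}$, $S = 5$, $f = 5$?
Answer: $-11483$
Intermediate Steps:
$X{\left(Q \right)} = \frac{5}{Q}$
$s{\left(R \right)} = R^{3}$
$O{\left(d \right)} = 1$ ($O{\left(d \right)} = \left(\frac{5}{5}\right)^{3} = \left(5 \cdot \frac{1}{5}\right)^{3} = 1^{3} = 1$)
$O{\left(3 \right)} - 11484 = 1 - 11484 = -11483$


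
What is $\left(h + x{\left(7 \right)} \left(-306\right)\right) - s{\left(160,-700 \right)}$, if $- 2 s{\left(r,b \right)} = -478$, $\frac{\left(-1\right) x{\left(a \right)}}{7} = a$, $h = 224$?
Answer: $14979$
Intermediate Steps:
$x{\left(a \right)} = - 7 a$
$s{\left(r,b \right)} = 239$ ($s{\left(r,b \right)} = \left(- \frac{1}{2}\right) \left(-478\right) = 239$)
$\left(h + x{\left(7 \right)} \left(-306\right)\right) - s{\left(160,-700 \right)} = \left(224 + \left(-7\right) 7 \left(-306\right)\right) - 239 = \left(224 - -14994\right) - 239 = \left(224 + 14994\right) - 239 = 15218 - 239 = 14979$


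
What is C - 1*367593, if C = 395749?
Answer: 28156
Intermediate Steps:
C - 1*367593 = 395749 - 1*367593 = 395749 - 367593 = 28156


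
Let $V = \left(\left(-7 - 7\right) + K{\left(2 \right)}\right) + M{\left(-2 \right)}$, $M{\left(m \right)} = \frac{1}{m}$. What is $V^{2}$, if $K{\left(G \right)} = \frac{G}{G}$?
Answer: $\frac{729}{4} \approx 182.25$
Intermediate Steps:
$K{\left(G \right)} = 1$
$V = - \frac{27}{2}$ ($V = \left(\left(-7 - 7\right) + 1\right) + \frac{1}{-2} = \left(\left(-7 - 7\right) + 1\right) - \frac{1}{2} = \left(-14 + 1\right) - \frac{1}{2} = -13 - \frac{1}{2} = - \frac{27}{2} \approx -13.5$)
$V^{2} = \left(- \frac{27}{2}\right)^{2} = \frac{729}{4}$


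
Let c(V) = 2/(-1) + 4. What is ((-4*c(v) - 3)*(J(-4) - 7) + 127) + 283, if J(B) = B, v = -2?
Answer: 531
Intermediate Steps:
c(V) = 2 (c(V) = 2*(-1) + 4 = -2 + 4 = 2)
((-4*c(v) - 3)*(J(-4) - 7) + 127) + 283 = ((-4*2 - 3)*(-4 - 7) + 127) + 283 = ((-8 - 3)*(-11) + 127) + 283 = (-11*(-11) + 127) + 283 = (121 + 127) + 283 = 248 + 283 = 531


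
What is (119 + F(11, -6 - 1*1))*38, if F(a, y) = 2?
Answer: 4598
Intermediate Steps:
(119 + F(11, -6 - 1*1))*38 = (119 + 2)*38 = 121*38 = 4598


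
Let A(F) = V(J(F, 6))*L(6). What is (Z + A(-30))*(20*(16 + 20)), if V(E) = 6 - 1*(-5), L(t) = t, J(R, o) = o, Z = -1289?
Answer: -880560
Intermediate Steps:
V(E) = 11 (V(E) = 6 + 5 = 11)
A(F) = 66 (A(F) = 11*6 = 66)
(Z + A(-30))*(20*(16 + 20)) = (-1289 + 66)*(20*(16 + 20)) = -24460*36 = -1223*720 = -880560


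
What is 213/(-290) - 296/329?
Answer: -155917/95410 ≈ -1.6342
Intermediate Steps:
213/(-290) - 296/329 = 213*(-1/290) - 296*1/329 = -213/290 - 296/329 = -155917/95410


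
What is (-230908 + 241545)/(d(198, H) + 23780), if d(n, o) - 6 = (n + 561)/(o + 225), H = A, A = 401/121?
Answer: 293857762/657203875 ≈ 0.44713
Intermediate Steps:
A = 401/121 (A = 401*(1/121) = 401/121 ≈ 3.3140)
H = 401/121 ≈ 3.3140
d(n, o) = 6 + (561 + n)/(225 + o) (d(n, o) = 6 + (n + 561)/(o + 225) = 6 + (561 + n)/(225 + o))
(-230908 + 241545)/(d(198, H) + 23780) = (-230908 + 241545)/((1911 + 198 + 6*(401/121))/(225 + 401/121) + 23780) = 10637/((1911 + 198 + 2406/121)/(27626/121) + 23780) = 10637/((121/27626)*(257595/121) + 23780) = 10637/(257595/27626 + 23780) = 10637/(657203875/27626) = 10637*(27626/657203875) = 293857762/657203875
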